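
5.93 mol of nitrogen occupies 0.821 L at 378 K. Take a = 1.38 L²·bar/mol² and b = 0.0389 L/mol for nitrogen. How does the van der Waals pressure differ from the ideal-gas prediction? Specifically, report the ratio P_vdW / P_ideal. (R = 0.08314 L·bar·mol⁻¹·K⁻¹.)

Ideal: P_ideal = nRT/V = (5.93)(0.08314)(378)/0.821 = 226.993 bar
vdW: P = nRT/(V − nb) − a n²/V² = 186.362/0.590323 − 48.5276/0.674041 = 315.695 − 71.9950 = 243.700 bar
Ratio = 243.700/226.993 = 1.074

P_vdW / P_ideal ≈ 1.074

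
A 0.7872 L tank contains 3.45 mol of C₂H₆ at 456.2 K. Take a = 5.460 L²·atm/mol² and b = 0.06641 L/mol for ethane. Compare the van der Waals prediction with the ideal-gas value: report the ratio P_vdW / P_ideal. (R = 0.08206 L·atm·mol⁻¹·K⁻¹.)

Ideal: P_ideal = nRT/V = (3.45)(0.08206)(456.2)/0.7872 = 164.067 atm
vdW: P = nRT/(V − nb) − a n²/V² = 129.153/0.558086 − 64.9877/0.619684 = 231.421 − 104.872 = 126.549 atm
Ratio = 126.549/164.067 = 0.7713

P_vdW / P_ideal ≈ 0.7713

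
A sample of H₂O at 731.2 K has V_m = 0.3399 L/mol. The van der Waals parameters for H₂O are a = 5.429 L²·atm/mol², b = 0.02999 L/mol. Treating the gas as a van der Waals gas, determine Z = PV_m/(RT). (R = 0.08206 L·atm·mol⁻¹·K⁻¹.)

P = RT/(V_m − b) − a/V_m² = (0.08206)(731.2)/(0.3399 − 0.02999) − 5.429/(0.3399)²
  = 60.002/0.30991 − 46.991 = 193.61 − 46.991 = 146.62 atm
Z = PV_m/(RT) = (146.62)(0.3399)/((0.08206)(731.2)) = 49.836/60.002 = 0.8306

Z ≈ 0.8306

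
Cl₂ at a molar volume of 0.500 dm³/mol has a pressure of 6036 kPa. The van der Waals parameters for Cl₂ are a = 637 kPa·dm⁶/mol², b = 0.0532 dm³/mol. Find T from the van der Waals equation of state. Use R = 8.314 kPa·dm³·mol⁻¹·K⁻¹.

T = (P + a/V_m²)(V_m − b)/R
P + a/V_m² = 6036 + 637/(0.500)² = 8584.0 kPa
V_m − b = 0.500 − 0.0532 = 0.44680 dm³/mol
T = (8584.0)(0.44680)/8.314 = 461.3 K

T ≈ 461.3 K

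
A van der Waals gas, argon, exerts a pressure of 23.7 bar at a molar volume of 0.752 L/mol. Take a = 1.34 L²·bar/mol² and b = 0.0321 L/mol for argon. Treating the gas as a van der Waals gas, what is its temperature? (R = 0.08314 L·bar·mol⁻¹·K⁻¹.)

T = (P + a/V_m²)(V_m − b)/R
P + a/V_m² = 23.7 + 1.34/(0.752)² = 26.070 bar
V_m − b = 0.752 − 0.0321 = 0.71990 L/mol
T = (26.070)(0.71990)/0.08314 = 225.7 K

T ≈ 225.7 K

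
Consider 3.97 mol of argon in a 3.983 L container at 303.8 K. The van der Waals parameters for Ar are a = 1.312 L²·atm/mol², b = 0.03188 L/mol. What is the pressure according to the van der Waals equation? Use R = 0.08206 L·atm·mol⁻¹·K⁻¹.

P ≈ 24.36 atm

P = nRT/(V − nb) − a n²/V²
nRT/(V − nb) = (3.97)(0.08206)(303.8)/(3.983 − 3.97×0.03188) = 98.971/3.8564 = 25.664 atm
a n²/V² = (1.312)(3.97)²/(3.983)² = 1.3034 atm
P = 25.664 − 1.3034 = 24.36 atm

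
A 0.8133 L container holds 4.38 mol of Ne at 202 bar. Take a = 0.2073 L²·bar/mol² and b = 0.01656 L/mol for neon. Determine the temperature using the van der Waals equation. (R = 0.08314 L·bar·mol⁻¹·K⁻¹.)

T ≈ 423.1 K

T = (P + a n²/V²)(V − nb)/(nR)
P + a n²/V² = 202 + (0.2073)(4.38)²/(0.8133)² = 208.01 bar
V − nb = 0.8133 − (4.38)(0.01656) = 0.74077 L
T = (208.01)(0.74077)/((4.38)(0.08314)) = 423.1 K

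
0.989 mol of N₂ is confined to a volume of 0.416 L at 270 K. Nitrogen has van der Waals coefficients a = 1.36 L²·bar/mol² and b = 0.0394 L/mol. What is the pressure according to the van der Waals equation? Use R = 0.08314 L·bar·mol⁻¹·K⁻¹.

P ≈ 51.20 bar

P = nRT/(V − nb) − a n²/V²
nRT/(V − nb) = (0.989)(0.08314)(270)/(0.416 − 0.989×0.0394) = 22.201/0.37703 = 58.884 bar
a n²/V² = (1.36)(0.989)²/(0.416)² = 7.6868 bar
P = 58.884 − 7.6868 = 51.20 bar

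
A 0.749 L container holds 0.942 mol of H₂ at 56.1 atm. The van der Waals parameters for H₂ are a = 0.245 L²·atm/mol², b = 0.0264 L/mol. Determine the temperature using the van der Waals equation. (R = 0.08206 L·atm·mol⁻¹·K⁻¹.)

T = (P + a n²/V²)(V − nb)/(nR)
P + a n²/V² = 56.1 + (0.245)(0.942)²/(0.749)² = 56.488 atm
V − nb = 0.749 − (0.942)(0.0264) = 0.72413 L
T = (56.488)(0.72413)/((0.942)(0.08206)) = 529.2 K

T ≈ 529.2 K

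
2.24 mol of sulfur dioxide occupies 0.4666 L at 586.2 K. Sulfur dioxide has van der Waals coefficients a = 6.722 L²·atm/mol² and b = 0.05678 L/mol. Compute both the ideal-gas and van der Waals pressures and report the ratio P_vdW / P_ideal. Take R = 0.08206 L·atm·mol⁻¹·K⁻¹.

Ideal: P_ideal = nRT/V = (2.24)(0.08206)(586.2)/0.4666 = 230.930 atm
vdW: P = nRT/(V − nb) − a n²/V² = 107.752/0.339413 − 33.7283/0.217716 = 317.466 − 154.919 = 162.547 atm
Ratio = 162.547/230.930 = 0.7039

P_vdW / P_ideal ≈ 0.7039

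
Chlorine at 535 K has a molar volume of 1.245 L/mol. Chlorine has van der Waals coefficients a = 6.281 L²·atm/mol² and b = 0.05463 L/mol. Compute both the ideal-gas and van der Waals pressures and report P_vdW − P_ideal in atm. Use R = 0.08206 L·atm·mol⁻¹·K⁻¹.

ΔP ≈ -2.434 atm

Ideal: P_ideal = RT/V_m = (0.08206)(535)/1.245 = 35.2627 atm
vdW: P = RT/(V_m − b) − a/V_m² = 43.9021/1.19037 − 6.281/1.55003 = 36.8811 − 4.05218 = 32.8289 atm
ΔP = 32.8289 − 35.2627 = -2.434 atm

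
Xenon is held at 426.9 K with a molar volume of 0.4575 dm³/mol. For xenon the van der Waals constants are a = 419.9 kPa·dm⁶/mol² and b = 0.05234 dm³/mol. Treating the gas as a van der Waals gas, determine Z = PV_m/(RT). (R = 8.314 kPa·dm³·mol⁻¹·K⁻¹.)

P = RT/(V_m − b) − a/V_m² = (8.314)(426.9)/(0.4575 − 0.05234) − 419.9/(0.4575)²
  = 3549.2/0.40516 − 2006.2 = 8760.0 − 2006.2 = 6753.8 kPa
Z = PV_m/(RT) = (6753.8)(0.4575)/((8.314)(426.9)) = 3089.9/3549.2 = 0.8706

Z ≈ 0.8706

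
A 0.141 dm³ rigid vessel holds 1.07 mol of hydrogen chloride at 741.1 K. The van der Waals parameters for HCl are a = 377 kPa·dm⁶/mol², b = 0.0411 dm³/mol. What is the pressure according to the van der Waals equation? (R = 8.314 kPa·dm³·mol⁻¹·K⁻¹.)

P = nRT/(V − nb) − a n²/V²
nRT/(V − nb) = (1.07)(8.314)(741.1)/(0.141 − 1.07×0.0411) = 6592.8/0.097023 = 67951 kPa
a n²/V² = (377)(1.07)²/(0.141)² = 21711 kPa
P = 67951 − 21711 = 46240 kPa

P ≈ 46240 kPa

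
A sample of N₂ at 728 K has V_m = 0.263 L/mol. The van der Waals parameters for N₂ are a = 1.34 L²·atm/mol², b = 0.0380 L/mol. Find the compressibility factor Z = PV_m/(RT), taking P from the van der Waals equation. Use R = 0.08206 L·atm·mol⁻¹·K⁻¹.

Z ≈ 1.084

P = RT/(V_m − b) − a/V_m² = (0.08206)(728)/(0.263 − 0.0380) − 1.34/(0.263)²
  = 59.740/0.22500 − 19.373 = 265.51 − 19.373 = 246.14 atm
Z = PV_m/(RT) = (246.14)(0.263)/((0.08206)(728)) = 64.735/59.740 = 1.084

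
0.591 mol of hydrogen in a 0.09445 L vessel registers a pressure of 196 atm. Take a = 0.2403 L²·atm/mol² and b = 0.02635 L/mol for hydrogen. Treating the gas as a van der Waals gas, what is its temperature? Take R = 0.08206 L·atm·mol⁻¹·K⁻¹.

T ≈ 334.1 K

T = (P + a n²/V²)(V − nb)/(nR)
P + a n²/V² = 196 + (0.2403)(0.591)²/(0.09445)² = 205.41 atm
V − nb = 0.09445 − (0.591)(0.02635) = 0.078877 L
T = (205.41)(0.078877)/((0.591)(0.08206)) = 334.1 K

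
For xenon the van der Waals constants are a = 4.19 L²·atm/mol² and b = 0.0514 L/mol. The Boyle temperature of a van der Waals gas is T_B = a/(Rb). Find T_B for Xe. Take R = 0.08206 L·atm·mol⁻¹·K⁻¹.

For a van der Waals gas the second virial coefficient B₂ = b − a/(RT) vanishes at T_B = a/(Rb).
T_B = 4.19/(0.08206×0.0514) = 4.19/0.0042179 = 993.4 K

T_B ≈ 993.4 K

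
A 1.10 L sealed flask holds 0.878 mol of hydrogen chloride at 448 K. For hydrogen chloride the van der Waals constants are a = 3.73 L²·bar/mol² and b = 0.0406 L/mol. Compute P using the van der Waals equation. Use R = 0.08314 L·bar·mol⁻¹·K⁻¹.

P = nRT/(V − nb) − a n²/V²
nRT/(V − nb) = (0.878)(0.08314)(448)/(1.10 − 0.878×0.0406) = 32.703/1.0644 = 30.724 bar
a n²/V² = (3.73)(0.878)²/(1.10)² = 2.3764 bar
P = 30.724 − 2.3764 = 28.35 bar

P ≈ 28.35 bar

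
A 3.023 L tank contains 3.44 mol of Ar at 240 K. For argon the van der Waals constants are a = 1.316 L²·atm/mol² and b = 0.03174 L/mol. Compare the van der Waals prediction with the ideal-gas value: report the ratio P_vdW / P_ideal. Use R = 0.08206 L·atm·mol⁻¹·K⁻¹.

Ideal: P_ideal = nRT/V = (3.44)(0.08206)(240)/3.023 = 22.4111 atm
vdW: P = nRT/(V − nb) − a n²/V² = 67.7487/2.91381 − 15.5730/9.13853 = 23.2509 − 1.70410 = 21.5468 atm
Ratio = 21.5468/22.4111 = 0.9614

P_vdW / P_ideal ≈ 0.9614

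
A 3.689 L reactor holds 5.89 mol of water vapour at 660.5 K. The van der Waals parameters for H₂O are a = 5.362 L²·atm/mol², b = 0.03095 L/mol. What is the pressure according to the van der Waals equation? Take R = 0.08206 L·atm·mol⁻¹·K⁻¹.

P = nRT/(V − nb) − a n²/V²
nRT/(V − nb) = (5.89)(0.08206)(660.5)/(3.689 − 5.89×0.03095) = 319.24/3.5067 = 91.037 atm
a n²/V² = (5.362)(5.89)²/(3.689)² = 13.669 atm
P = 91.037 − 13.669 = 77.37 atm

P ≈ 77.37 atm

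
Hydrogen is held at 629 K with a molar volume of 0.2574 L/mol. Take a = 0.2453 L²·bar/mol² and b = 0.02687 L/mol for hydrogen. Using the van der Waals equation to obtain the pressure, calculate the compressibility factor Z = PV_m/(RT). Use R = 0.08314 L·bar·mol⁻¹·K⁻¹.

P = RT/(V_m − b) − a/V_m² = (0.08314)(629)/(0.2574 − 0.02687) − 0.2453/(0.2574)²
  = 52.295/0.23053 − 3.7024 = 226.85 − 3.7024 = 223.15 bar
Z = PV_m/(RT) = (223.15)(0.2574)/((0.08314)(629)) = 57.439/52.295 = 1.098

Z ≈ 1.098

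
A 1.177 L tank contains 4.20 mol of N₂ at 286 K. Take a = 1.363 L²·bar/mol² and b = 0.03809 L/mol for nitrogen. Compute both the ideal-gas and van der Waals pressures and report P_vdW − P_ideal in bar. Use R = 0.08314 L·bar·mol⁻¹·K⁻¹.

Ideal: P_ideal = nRT/V = (4.20)(0.08314)(286)/1.177 = 84.8494 bar
vdW: P = nRT/(V − nb) − a n²/V² = 99.8678/1.01702 − 24.0433/1.38533 = 98.1965 − 17.3556 = 80.8409 bar
ΔP = 80.8409 − 84.8494 = -4.009 bar

ΔP ≈ -4.009 bar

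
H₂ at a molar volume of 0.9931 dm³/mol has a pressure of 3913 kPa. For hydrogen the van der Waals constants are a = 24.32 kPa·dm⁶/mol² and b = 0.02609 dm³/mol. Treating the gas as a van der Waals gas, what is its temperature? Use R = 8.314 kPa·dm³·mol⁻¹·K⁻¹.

T = (P + a/V_m²)(V_m − b)/R
P + a/V_m² = 3913 + 24.32/(0.9931)² = 3937.7 kPa
V_m − b = 0.9931 − 0.02609 = 0.96701 dm³/mol
T = (3937.7)(0.96701)/8.314 = 458.0 K

T ≈ 458.0 K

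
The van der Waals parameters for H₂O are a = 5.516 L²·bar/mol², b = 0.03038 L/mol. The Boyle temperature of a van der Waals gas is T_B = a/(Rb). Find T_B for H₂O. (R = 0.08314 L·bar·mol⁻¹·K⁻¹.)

For a van der Waals gas the second virial coefficient B₂ = b − a/(RT) vanishes at T_B = a/(Rb).
T_B = 5.516/(0.08314×0.03038) = 5.516/0.0025258 = 2184 K

T_B ≈ 2184 K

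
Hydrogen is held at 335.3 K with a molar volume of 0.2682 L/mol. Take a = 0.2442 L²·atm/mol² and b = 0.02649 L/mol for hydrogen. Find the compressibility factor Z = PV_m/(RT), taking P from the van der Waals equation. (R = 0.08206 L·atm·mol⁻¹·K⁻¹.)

P = RT/(V_m − b) − a/V_m² = (0.08206)(335.3)/(0.2682 − 0.02649) − 0.2442/(0.2682)²
  = 27.515/0.24171 − 3.3949 = 113.83 − 3.3949 = 110.44 atm
Z = PV_m/(RT) = (110.44)(0.2682)/((0.08206)(335.3)) = 29.620/27.515 = 1.077

Z ≈ 1.077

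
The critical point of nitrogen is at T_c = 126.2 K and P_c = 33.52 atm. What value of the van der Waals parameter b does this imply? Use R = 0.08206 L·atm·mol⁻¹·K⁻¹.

b ≈ 0.03862 L/mol

From T_c = 8a/(27Rb) and P_c = a/(27b²): b = R T_c/(8 P_c).
b = (0.08206)(126.2)/(8×33.52) = 10.356/268.16 = 0.03862 L/mol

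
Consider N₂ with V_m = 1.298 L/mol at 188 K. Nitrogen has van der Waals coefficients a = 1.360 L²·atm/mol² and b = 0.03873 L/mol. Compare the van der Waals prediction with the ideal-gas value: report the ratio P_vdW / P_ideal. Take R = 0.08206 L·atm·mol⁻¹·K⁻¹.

Ideal: P_ideal = RT/V_m = (0.08206)(188)/1.298 = 11.8854 atm
vdW: P = RT/(V_m − b) − a/V_m² = 15.4273/1.25927 − 1.360/1.68480 = 12.2510 − 0.807217 = 11.4438 atm
Ratio = 11.4438/11.8854 = 0.9628

P_vdW / P_ideal ≈ 0.9628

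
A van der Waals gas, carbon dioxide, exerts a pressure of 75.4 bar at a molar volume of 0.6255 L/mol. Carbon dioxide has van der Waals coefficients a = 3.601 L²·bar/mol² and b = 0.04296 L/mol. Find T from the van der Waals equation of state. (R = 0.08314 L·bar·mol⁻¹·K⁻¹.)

T ≈ 592.8 K

T = (P + a/V_m²)(V_m − b)/R
P + a/V_m² = 75.4 + 3.601/(0.6255)² = 84.604 bar
V_m − b = 0.6255 − 0.04296 = 0.58254 L/mol
T = (84.604)(0.58254)/0.08314 = 592.8 K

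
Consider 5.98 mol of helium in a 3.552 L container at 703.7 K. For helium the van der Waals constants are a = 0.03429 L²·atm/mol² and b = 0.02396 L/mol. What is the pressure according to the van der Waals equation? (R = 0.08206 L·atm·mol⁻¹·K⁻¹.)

P ≈ 101.2 atm

P = nRT/(V − nb) − a n²/V²
nRT/(V − nb) = (5.98)(0.08206)(703.7)/(3.552 − 5.98×0.02396) = 345.32/3.4087 = 101.31 atm
a n²/V² = (0.03429)(5.98)²/(3.552)² = 0.097191 atm
P = 101.31 − 0.097191 = 101.2 atm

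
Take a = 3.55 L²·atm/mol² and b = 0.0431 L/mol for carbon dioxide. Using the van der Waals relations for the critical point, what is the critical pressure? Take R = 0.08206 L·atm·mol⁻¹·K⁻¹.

P_c ≈ 70.78 atm

For a van der Waals gas, P_c = a/(27b²).
P_c = 3.55/(27×(0.0431)²) = 3.55/0.050155 = 70.78 atm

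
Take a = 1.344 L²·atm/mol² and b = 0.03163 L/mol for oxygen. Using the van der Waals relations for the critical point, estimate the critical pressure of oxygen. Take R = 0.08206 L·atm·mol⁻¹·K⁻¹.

P_c ≈ 49.76 atm

For a van der Waals gas, P_c = a/(27b²).
P_c = 1.344/(27×(0.03163)²) = 1.344/0.027012 = 49.76 atm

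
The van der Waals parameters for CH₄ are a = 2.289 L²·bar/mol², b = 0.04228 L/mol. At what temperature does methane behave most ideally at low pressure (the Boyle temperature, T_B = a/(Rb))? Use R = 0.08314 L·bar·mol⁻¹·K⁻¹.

T_B ≈ 651.2 K

For a van der Waals gas the second virial coefficient B₂ = b − a/(RT) vanishes at T_B = a/(Rb).
T_B = 2.289/(0.08314×0.04228) = 2.289/0.0035152 = 651.2 K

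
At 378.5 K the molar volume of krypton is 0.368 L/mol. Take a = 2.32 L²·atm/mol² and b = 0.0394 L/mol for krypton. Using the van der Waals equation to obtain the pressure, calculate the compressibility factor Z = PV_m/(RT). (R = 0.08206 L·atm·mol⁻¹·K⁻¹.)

Z ≈ 0.9169

P = RT/(V_m − b) − a/V_m² = (0.08206)(378.5)/(0.368 − 0.0394) − 2.32/(0.368)²
  = 31.060/0.32860 − 17.131 = 94.522 − 17.131 = 77.391 atm
Z = PV_m/(RT) = (77.391)(0.368)/((0.08206)(378.5)) = 28.480/31.060 = 0.9169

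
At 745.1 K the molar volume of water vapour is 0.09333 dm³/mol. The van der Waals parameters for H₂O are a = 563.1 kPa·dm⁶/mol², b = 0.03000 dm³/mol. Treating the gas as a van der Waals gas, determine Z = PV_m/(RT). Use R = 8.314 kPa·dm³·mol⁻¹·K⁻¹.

P = RT/(V_m − b) − a/V_m² = (8.314)(745.1)/(0.09333 − 0.03000) − 563.1/(0.09333)²
  = 6194.8/0.063330 − 64646 = 97818 − 64646 = 33172 kPa
Z = PV_m/(RT) = (33172)(0.09333)/((8.314)(745.1)) = 3095.9/6194.8 = 0.4998

Z ≈ 0.4998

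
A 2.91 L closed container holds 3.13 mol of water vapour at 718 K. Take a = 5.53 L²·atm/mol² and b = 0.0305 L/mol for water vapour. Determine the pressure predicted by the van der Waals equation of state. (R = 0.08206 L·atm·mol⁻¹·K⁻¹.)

P = nRT/(V − nb) − a n²/V²
nRT/(V − nb) = (3.13)(0.08206)(718)/(2.91 − 3.13×0.0305) = 184.42/2.8145 = 65.525 atm
a n²/V² = (5.53)(3.13)²/(2.91)² = 6.3978 atm
P = 65.525 − 6.3978 = 59.13 atm

P ≈ 59.13 atm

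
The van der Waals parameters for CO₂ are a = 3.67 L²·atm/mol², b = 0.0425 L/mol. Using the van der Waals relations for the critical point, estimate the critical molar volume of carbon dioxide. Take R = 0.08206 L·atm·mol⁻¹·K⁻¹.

For a van der Waals gas, V_m,c = 3b.
V_m,c = 3×0.0425 = 0.1275 L/mol

V_m,c ≈ 0.1275 L/mol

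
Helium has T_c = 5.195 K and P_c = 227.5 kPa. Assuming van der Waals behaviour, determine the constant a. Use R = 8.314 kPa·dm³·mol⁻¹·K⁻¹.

a ≈ 3.459 kPa·dm⁶/mol²

From T_c = 8a/(27Rb) and P_c = a/(27b²): a = 27 R² T_c²/(64 P_c).
a = 27×(8.314)²×(5.195)²/(64×227.5) = 50368/14560 = 3.459 kPa·dm⁶/mol²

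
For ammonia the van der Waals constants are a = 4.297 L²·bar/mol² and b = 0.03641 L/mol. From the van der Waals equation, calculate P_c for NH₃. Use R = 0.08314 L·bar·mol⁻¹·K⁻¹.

P_c ≈ 120.0 bar

For a van der Waals gas, P_c = a/(27b²).
P_c = 4.297/(27×(0.03641)²) = 4.297/0.035794 = 120.0 bar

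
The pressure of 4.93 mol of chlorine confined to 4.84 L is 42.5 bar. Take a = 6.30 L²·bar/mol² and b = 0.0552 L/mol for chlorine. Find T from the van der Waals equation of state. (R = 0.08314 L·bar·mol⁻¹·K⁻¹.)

T = (P + a n²/V²)(V − nb)/(nR)
P + a n²/V² = 42.5 + (6.30)(4.93)²/(4.84)² = 49.036 bar
V − nb = 4.84 − (4.93)(0.0552) = 4.5679 L
T = (49.036)(4.5679)/((4.93)(0.08314)) = 546.5 K

T ≈ 546.5 K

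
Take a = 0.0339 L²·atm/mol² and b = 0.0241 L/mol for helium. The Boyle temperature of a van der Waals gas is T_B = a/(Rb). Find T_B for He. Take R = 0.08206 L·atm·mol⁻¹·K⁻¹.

For a van der Waals gas the second virial coefficient B₂ = b − a/(RT) vanishes at T_B = a/(Rb).
T_B = 0.0339/(0.08206×0.0241) = 0.0339/0.0019776 = 17.14 K

T_B ≈ 17.14 K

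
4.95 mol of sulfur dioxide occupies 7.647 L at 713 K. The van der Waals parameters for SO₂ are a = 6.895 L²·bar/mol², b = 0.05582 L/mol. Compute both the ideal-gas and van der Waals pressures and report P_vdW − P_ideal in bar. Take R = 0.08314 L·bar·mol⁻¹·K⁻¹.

ΔP ≈ -1.451 bar

Ideal: P_ideal = nRT/V = (4.95)(0.08314)(713)/7.647 = 38.3719 bar
vdW: P = nRT/(V − nb) − a n²/V² = 293.430/7.37069 − 168.945/58.4766 = 39.8104 − 2.88910 = 36.9213 bar
ΔP = 36.9213 − 38.3719 = -1.451 bar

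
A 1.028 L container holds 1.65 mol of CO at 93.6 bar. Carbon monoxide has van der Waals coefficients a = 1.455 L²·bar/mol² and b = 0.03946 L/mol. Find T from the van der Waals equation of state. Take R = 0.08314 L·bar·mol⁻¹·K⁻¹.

T = (P + a n²/V²)(V − nb)/(nR)
P + a n²/V² = 93.6 + (1.455)(1.65)²/(1.028)² = 97.348 bar
V − nb = 1.028 − (1.65)(0.03946) = 0.96289 L
T = (97.348)(0.96289)/((1.65)(0.08314)) = 683.3 K

T ≈ 683.3 K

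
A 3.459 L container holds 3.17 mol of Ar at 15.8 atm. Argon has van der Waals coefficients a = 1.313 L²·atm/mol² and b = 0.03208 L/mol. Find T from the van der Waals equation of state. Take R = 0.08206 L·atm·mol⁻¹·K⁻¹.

T ≈ 218.2 K

T = (P + a n²/V²)(V − nb)/(nR)
P + a n²/V² = 15.8 + (1.313)(3.17)²/(3.459)² = 16.903 atm
V − nb = 3.459 − (3.17)(0.03208) = 3.3573 L
T = (16.903)(3.3573)/((3.17)(0.08206)) = 218.2 K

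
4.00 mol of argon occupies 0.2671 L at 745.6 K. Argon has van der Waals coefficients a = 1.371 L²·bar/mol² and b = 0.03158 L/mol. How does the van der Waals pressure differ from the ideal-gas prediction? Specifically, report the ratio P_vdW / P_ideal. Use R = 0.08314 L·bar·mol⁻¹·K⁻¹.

Ideal: P_ideal = nRT/V = (4.00)(0.08314)(745.6)/0.2671 = 928.329 bar
vdW: P = nRT/(V − nb) − a n²/V² = 247.957/0.140780 − 21.9360/0.0713424 = 1761.31 − 307.475 = 1453.84 bar
Ratio = 1453.84/928.329 = 1.566

P_vdW / P_ideal ≈ 1.566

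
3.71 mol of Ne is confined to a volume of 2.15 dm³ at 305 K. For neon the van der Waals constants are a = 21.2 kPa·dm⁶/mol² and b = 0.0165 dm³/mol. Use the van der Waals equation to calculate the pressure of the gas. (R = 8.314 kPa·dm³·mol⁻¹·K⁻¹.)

P = nRT/(V − nb) − a n²/V²
nRT/(V − nb) = (3.71)(8.314)(305)/(2.15 − 3.71×0.0165) = 9407.7/2.0888 = 4503.9 kPa
a n²/V² = (21.2)(3.71)²/(2.15)² = 63.126 kPa
P = 4503.9 − 63.126 = 4441 kPa

P ≈ 4441 kPa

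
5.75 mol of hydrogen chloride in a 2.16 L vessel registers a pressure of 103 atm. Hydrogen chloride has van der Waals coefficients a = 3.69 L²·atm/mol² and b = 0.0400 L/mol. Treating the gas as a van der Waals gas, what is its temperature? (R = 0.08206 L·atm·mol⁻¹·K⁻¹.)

T = (P + a n²/V²)(V − nb)/(nR)
P + a n²/V² = 103 + (3.69)(5.75)²/(2.16)² = 129.15 atm
V − nb = 2.16 − (5.75)(0.0400) = 1.9300 L
T = (129.15)(1.9300)/((5.75)(0.08206)) = 528.3 K

T ≈ 528.3 K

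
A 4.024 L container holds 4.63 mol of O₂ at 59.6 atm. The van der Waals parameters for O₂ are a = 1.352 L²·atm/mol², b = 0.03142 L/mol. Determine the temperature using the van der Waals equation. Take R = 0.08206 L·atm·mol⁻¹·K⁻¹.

T = (P + a n²/V²)(V − nb)/(nR)
P + a n²/V² = 59.6 + (1.352)(4.63)²/(4.024)² = 61.390 atm
V − nb = 4.024 − (4.63)(0.03142) = 3.8785 L
T = (61.390)(3.8785)/((4.63)(0.08206)) = 626.7 K

T ≈ 626.7 K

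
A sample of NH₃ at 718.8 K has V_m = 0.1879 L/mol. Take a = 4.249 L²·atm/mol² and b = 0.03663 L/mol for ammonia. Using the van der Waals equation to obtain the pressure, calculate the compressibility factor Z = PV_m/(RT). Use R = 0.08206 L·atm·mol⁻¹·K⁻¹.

Z ≈ 0.8588

P = RT/(V_m − b) − a/V_m² = (0.08206)(718.8)/(0.1879 − 0.03663) − 4.249/(0.1879)²
  = 58.985/0.15127 − 120.35 = 389.93 − 120.35 = 269.58 atm
Z = PV_m/(RT) = (269.58)(0.1879)/((0.08206)(718.8)) = 50.654/58.985 = 0.8588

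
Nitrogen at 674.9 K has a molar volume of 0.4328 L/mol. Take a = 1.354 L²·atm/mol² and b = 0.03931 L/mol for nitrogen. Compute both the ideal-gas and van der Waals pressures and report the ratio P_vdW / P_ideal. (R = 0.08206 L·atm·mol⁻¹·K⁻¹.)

Ideal: P_ideal = RT/V_m = (0.08206)(674.9)/0.4328 = 127.963 atm
vdW: P = RT/(V_m − b) − a/V_m² = 55.3823/0.393490 − 1.354/0.187316 = 140.746 − 7.22843 = 133.518 atm
Ratio = 133.518/127.963 = 1.043

P_vdW / P_ideal ≈ 1.043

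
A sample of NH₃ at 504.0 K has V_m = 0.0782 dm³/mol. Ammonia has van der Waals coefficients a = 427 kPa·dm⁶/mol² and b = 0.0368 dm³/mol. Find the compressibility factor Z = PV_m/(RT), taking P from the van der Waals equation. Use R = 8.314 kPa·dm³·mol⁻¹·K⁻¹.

P = RT/(V_m − b) − a/V_m² = (8.314)(504.0)/(0.0782 − 0.0368) − 427/(0.0782)²
  = 4190.3/0.041400 − 69826 = 101215 − 69826 = 31389 kPa
Z = PV_m/(RT) = (31389)(0.0782)/((8.314)(504.0)) = 2454.6/4190.3 = 0.5858

Z ≈ 0.5858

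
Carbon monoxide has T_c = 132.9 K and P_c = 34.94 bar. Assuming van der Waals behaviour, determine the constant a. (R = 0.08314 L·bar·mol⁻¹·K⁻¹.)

From T_c = 8a/(27Rb) and P_c = a/(27b²): a = 27 R² T_c²/(64 P_c).
a = 27×(0.08314)²×(132.9)²/(64×34.94) = 3296.4/2236.2 = 1.474 L²·bar/mol²

a ≈ 1.474 L²·bar/mol²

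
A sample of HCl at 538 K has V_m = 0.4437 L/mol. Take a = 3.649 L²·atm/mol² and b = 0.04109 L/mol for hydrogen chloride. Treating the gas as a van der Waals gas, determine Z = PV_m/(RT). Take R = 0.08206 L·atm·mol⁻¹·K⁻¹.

P = RT/(V_m − b) − a/V_m² = (0.08206)(538)/(0.4437 − 0.04109) − 3.649/(0.4437)²
  = 44.148/0.40261 − 18.535 = 109.65 − 18.535 = 91.12 atm
Z = PV_m/(RT) = (91.12)(0.4437)/((0.08206)(538)) = 40.430/44.148 = 0.9158

Z ≈ 0.9158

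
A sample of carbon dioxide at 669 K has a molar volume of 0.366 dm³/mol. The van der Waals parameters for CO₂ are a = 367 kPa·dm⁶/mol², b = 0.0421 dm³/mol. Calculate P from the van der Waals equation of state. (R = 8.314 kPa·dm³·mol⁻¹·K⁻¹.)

P ≈ 14432 kPa

P = RT/(V_m − b) − a/V_m²
RT/(V_m − b) = (8.314)(669)/(0.366 − 0.0421) = 5562.1/0.32390 = 17172 kPa
a/V_m² = 367/(0.366)² = 2739.7 kPa
P = 17172 − 2739.7 = 14432 kPa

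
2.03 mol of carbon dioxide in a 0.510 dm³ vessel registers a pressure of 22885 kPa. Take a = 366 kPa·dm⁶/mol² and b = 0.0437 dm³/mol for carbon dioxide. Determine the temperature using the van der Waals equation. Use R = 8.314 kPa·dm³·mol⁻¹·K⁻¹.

T = (P + a n²/V²)(V − nb)/(nR)
P + a n²/V² = 22885 + (366)(2.03)²/(0.510)² = 28684 kPa
V − nb = 0.510 − (2.03)(0.0437) = 0.42129 dm³
T = (28684)(0.42129)/((2.03)(8.314)) = 716.0 K

T ≈ 716.0 K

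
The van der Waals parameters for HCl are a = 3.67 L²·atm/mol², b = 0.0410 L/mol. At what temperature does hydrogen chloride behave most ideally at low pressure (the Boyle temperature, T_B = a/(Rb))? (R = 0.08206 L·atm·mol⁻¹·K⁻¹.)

For a van der Waals gas the second virial coefficient B₂ = b − a/(RT) vanishes at T_B = a/(Rb).
T_B = 3.67/(0.08206×0.0410) = 3.67/0.0033645 = 1091 K

T_B ≈ 1091 K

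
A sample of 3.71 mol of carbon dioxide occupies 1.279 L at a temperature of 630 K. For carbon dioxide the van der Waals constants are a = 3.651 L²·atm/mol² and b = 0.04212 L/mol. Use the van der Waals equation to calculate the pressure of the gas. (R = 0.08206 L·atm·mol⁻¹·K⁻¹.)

P ≈ 140.1 atm

P = nRT/(V − nb) − a n²/V²
nRT/(V − nb) = (3.71)(0.08206)(630)/(1.279 − 3.71×0.04212) = 191.80/1.1227 = 170.84 atm
a n²/V² = (3.651)(3.71)²/(1.279)² = 30.720 atm
P = 170.84 − 30.720 = 140.1 atm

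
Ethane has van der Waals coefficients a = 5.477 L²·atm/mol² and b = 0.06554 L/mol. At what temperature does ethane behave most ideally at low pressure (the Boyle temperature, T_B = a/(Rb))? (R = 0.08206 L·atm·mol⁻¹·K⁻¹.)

T_B ≈ 1018 K

For a van der Waals gas the second virial coefficient B₂ = b − a/(RT) vanishes at T_B = a/(Rb).
T_B = 5.477/(0.08206×0.06554) = 5.477/0.0053782 = 1018 K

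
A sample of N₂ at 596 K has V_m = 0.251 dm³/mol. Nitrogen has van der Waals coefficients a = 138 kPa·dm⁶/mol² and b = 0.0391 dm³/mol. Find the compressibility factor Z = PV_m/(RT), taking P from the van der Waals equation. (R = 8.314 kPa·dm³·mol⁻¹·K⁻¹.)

Z ≈ 1.074

P = RT/(V_m − b) − a/V_m² = (8.314)(596)/(0.251 − 0.0391) − 138/(0.251)²
  = 4955.1/0.21190 − 2190.4 = 23384 − 2190.4 = 21194 kPa
Z = PV_m/(RT) = (21194)(0.251)/((8.314)(596)) = 5319.7/4955.1 = 1.074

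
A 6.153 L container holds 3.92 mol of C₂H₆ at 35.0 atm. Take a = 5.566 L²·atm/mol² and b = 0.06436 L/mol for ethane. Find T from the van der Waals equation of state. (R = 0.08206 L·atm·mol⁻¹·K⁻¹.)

T ≈ 683.5 K

T = (P + a n²/V²)(V − nb)/(nR)
P + a n²/V² = 35.0 + (5.566)(3.92)²/(6.153)² = 37.259 atm
V − nb = 6.153 − (3.92)(0.06436) = 5.9007 L
T = (37.259)(5.9007)/((3.92)(0.08206)) = 683.5 K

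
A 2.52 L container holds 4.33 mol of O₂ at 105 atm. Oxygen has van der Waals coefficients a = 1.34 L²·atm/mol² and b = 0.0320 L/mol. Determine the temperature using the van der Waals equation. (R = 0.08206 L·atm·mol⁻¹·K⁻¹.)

T ≈ 730.3 K

T = (P + a n²/V²)(V − nb)/(nR)
P + a n²/V² = 105 + (1.34)(4.33)²/(2.52)² = 108.96 atm
V − nb = 2.52 − (4.33)(0.0320) = 2.3814 L
T = (108.96)(2.3814)/((4.33)(0.08206)) = 730.3 K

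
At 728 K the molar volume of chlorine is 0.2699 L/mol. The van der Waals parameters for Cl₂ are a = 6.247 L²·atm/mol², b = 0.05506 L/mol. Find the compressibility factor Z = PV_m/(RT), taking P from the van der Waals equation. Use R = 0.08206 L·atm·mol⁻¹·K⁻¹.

P = RT/(V_m − b) − a/V_m² = (0.08206)(728)/(0.2699 − 0.05506) − 6.247/(0.2699)²
  = 59.740/0.21484 − 85.756 = 278.07 − 85.756 = 192.31 atm
Z = PV_m/(RT) = (192.31)(0.2699)/((0.08206)(728)) = 51.904/59.740 = 0.8688

Z ≈ 0.8688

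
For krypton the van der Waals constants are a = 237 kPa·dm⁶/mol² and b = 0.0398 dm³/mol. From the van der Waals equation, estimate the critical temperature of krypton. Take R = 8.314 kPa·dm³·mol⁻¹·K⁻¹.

For a van der Waals gas, T_c = 8a/(27Rb).
T_c = 8×237/(27×8.314×0.0398) = 1896.0/8.9342 = 212.2 K

T_c ≈ 212.2 K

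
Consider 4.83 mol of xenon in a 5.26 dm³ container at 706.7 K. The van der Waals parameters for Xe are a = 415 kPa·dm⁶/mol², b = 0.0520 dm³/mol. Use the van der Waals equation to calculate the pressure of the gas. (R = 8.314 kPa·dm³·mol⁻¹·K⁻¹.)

P = nRT/(V − nb) − a n²/V²
nRT/(V − nb) = (4.83)(8.314)(706.7)/(5.26 − 4.83×0.0520) = 28379/5.0088 = 5665.8 kPa
a n²/V² = (415)(4.83)²/(5.26)² = 349.92 kPa
P = 5665.8 − 349.92 = 5316 kPa

P ≈ 5316 kPa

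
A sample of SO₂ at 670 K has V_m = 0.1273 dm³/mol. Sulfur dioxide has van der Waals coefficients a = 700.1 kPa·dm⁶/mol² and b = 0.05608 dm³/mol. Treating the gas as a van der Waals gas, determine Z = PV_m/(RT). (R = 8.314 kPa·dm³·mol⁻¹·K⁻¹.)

Z ≈ 0.8001

P = RT/(V_m − b) − a/V_m² = (8.314)(670)/(0.1273 − 0.05608) − 700.1/(0.1273)²
  = 5570.4/0.071220 − 43202 = 78214 − 43202 = 35012 kPa
Z = PV_m/(RT) = (35012)(0.1273)/((8.314)(670)) = 4457.0/5570.4 = 0.8001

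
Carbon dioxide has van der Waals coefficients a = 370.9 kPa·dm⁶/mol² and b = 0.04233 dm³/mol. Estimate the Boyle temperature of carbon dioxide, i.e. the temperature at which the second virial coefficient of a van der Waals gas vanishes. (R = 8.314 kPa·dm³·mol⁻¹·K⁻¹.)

T_B ≈ 1054 K

For a van der Waals gas the second virial coefficient B₂ = b − a/(RT) vanishes at T_B = a/(Rb).
T_B = 370.9/(8.314×0.04233) = 370.9/0.35193 = 1054 K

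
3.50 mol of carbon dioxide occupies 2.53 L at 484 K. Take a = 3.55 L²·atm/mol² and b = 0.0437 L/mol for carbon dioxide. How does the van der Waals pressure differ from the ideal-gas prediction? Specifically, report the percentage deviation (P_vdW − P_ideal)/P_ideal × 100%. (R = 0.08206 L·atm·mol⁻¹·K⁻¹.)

Ideal: P_ideal = nRT/V = (3.50)(0.08206)(484)/2.53 = 54.9445 atm
vdW: P = nRT/(V − nb) − a n²/V² = 139.010/2.37705 − 43.4875/6.40090 = 58.4800 − 6.79397 = 51.6860 atm
% deviation = (51.6860 − 54.9445)/54.9445 × 100% = -5.93%

-5.93 %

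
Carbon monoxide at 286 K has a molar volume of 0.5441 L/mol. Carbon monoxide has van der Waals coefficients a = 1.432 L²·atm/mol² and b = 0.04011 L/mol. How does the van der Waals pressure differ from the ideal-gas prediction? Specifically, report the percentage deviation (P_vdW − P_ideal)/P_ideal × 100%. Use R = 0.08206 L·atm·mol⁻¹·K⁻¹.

-3.26 %

Ideal: P_ideal = RT/V_m = (0.08206)(286)/0.5441 = 43.1339 atm
vdW: P = RT/(V_m − b) − a/V_m² = 23.4692/0.503990 − 1.432/0.296045 = 46.5668 − 4.83710 = 41.7297 atm
% deviation = (41.7297 − 43.1339)/43.1339 × 100% = -3.26%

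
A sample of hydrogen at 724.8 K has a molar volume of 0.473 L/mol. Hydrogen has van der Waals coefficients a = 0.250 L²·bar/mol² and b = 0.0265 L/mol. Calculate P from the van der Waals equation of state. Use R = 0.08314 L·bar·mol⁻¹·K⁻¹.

P ≈ 133.8 bar

P = RT/(V_m − b) − a/V_m²
RT/(V_m − b) = (0.08314)(724.8)/(0.473 − 0.0265) = 60.260/0.44650 = 134.96 bar
a/V_m² = 0.250/(0.473)² = 1.1174 bar
P = 134.96 − 1.1174 = 133.8 bar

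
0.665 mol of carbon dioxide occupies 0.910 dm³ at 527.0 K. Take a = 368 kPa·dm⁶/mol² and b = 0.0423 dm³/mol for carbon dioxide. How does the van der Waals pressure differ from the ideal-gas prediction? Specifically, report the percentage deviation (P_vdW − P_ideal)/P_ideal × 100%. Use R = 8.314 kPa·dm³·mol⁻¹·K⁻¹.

-2.95 %

Ideal: P_ideal = nRT/V = (0.665)(8.314)(527.0)/0.910 = 3201.85 kPa
vdW: P = nRT/(V − nb) − a n²/V² = 2913.68/0.881871 − 162.739/0.828100 = 3303.98 − 196.521 = 3107.46 kPa
% deviation = (3107.46 − 3201.85)/3201.85 × 100% = -2.95%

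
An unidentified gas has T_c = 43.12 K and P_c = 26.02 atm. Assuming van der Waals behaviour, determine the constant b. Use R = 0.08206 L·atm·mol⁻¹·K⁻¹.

b ≈ 0.01700 L/mol

From T_c = 8a/(27Rb) and P_c = a/(27b²): b = R T_c/(8 P_c).
b = (0.08206)(43.12)/(8×26.02) = 3.5384/208.16 = 0.01700 L/mol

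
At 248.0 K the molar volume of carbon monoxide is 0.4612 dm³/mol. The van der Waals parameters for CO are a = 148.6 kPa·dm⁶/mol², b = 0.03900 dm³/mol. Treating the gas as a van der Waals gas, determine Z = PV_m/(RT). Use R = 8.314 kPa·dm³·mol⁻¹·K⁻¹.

P = RT/(V_m − b) − a/V_m² = (8.314)(248.0)/(0.4612 − 0.03900) − 148.6/(0.4612)²
  = 2061.9/0.42220 − 698.62 = 4883.7 − 698.62 = 4185.1 kPa
Z = PV_m/(RT) = (4185.1)(0.4612)/((8.314)(248.0)) = 1930.2/2061.9 = 0.9361

Z ≈ 0.9361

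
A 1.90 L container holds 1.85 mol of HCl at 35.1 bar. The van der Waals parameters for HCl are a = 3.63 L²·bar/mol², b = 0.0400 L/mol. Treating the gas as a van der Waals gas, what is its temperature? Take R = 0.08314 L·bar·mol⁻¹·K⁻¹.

T = (P + a n²/V²)(V − nb)/(nR)
P + a n²/V² = 35.1 + (3.63)(1.85)²/(1.90)² = 38.541 bar
V − nb = 1.90 − (1.85)(0.0400) = 1.8260 L
T = (38.541)(1.8260)/((1.85)(0.08314)) = 457.6 K

T ≈ 457.6 K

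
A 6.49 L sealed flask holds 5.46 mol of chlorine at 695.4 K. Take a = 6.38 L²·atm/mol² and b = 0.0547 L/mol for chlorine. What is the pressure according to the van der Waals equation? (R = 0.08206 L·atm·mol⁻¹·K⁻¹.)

P = nRT/(V − nb) − a n²/V²
nRT/(V − nb) = (5.46)(0.08206)(695.4)/(6.49 − 5.46×0.0547) = 311.57/6.1913 = 50.324 atm
a n²/V² = (6.38)(5.46)²/(6.49)² = 4.5156 atm
P = 50.324 − 4.5156 = 45.81 atm

P ≈ 45.81 atm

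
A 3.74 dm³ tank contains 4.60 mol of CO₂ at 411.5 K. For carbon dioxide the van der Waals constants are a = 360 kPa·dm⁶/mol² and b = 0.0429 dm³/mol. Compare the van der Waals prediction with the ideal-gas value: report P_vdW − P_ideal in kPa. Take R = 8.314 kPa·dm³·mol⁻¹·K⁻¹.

ΔP ≈ -310.2 kPa

Ideal: P_ideal = nRT/V = (4.60)(8.314)(411.5)/3.74 = 4207.91 kPa
vdW: P = nRT/(V − nb) − a n²/V² = 15737.6/3.54266 − 7617.60/13.9876 = 4442.31 − 544.597 = 3897.71 kPa
ΔP = 3897.71 − 4207.91 = -310.2 kPa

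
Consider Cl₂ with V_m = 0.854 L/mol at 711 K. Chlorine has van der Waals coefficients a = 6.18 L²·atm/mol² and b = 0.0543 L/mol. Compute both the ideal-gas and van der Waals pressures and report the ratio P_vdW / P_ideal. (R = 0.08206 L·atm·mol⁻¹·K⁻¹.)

P_vdW / P_ideal ≈ 0.9439

Ideal: P_ideal = RT/V_m = (0.08206)(711)/0.854 = 68.3193 atm
vdW: P = RT/(V_m − b) − a/V_m² = 58.3447/0.799700 − 6.18/0.729316 = 72.9582 − 8.47369 = 64.4845 atm
Ratio = 64.4845/68.3193 = 0.9439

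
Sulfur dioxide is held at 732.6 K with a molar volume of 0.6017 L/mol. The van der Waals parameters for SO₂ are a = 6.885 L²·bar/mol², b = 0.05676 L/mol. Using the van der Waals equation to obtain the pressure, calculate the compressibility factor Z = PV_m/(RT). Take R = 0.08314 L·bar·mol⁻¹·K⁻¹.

P = RT/(V_m − b) − a/V_m² = (0.08314)(732.6)/(0.6017 − 0.05676) − 6.885/(0.6017)²
  = 60.908/0.54494 − 19.017 = 111.77 − 19.017 = 92.75 bar
Z = PV_m/(RT) = (92.75)(0.6017)/((0.08314)(732.6)) = 55.808/60.908 = 0.9163

Z ≈ 0.9163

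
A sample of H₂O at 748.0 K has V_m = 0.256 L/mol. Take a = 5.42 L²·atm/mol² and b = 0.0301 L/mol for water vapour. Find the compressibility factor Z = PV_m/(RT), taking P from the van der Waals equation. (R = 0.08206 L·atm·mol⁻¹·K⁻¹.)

Z ≈ 0.7883

P = RT/(V_m − b) − a/V_m² = (0.08206)(748.0)/(0.256 − 0.0301) − 5.42/(0.256)²
  = 61.381/0.22590 − 82.703 = 271.72 − 82.703 = 189.02 atm
Z = PV_m/(RT) = (189.02)(0.256)/((0.08206)(748.0)) = 48.389/61.381 = 0.7883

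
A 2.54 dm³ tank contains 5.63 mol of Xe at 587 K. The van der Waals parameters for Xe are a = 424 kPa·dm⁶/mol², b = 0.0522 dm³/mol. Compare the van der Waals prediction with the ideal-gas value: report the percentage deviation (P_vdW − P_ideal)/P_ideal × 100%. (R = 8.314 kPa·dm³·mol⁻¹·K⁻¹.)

-6.17 %

Ideal: P_ideal = nRT/V = (5.63)(8.314)(587)/2.54 = 10817.4 kPa
vdW: P = nRT/(V − nb) − a n²/V² = 27476.2/2.24611 − 13439.5/6.45160 = 12232.8 − 2083.13 = 10149.7 kPa
% deviation = (10149.7 − 10817.4)/10817.4 × 100% = -6.17%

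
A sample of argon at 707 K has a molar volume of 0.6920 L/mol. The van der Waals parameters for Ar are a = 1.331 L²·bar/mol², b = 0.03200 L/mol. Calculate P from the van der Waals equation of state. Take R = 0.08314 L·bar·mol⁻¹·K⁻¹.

P ≈ 86.28 bar

P = RT/(V_m − b) − a/V_m²
RT/(V_m − b) = (0.08314)(707)/(0.6920 − 0.03200) = 58.780/0.66000 = 89.061 bar
a/V_m² = 1.331/(0.6920)² = 2.7795 bar
P = 89.061 − 2.7795 = 86.28 bar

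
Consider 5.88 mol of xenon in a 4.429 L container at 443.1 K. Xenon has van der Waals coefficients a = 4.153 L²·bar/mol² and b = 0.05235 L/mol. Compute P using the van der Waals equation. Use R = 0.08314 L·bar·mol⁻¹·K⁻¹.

P ≈ 45.24 bar

P = nRT/(V − nb) − a n²/V²
nRT/(V − nb) = (5.88)(0.08314)(443.1)/(4.429 − 5.88×0.05235) = 216.62/4.1212 = 52.562 bar
a n²/V² = (4.153)(5.88)²/(4.429)² = 7.3199 bar
P = 52.562 − 7.3199 = 45.24 bar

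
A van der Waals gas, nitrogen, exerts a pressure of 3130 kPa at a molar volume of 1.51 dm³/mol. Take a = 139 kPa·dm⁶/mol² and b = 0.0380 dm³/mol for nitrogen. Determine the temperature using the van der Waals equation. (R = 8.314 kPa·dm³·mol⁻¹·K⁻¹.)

T = (P + a/V_m²)(V_m − b)/R
P + a/V_m² = 3130 + 139/(1.51)² = 3191.0 kPa
V_m − b = 1.51 − 0.0380 = 1.4720 dm³/mol
T = (3191.0)(1.4720)/8.314 = 565.0 K

T ≈ 565.0 K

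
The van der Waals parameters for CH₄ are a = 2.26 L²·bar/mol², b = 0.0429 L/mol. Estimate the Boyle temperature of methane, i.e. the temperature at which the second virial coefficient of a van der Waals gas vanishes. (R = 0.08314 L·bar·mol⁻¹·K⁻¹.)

For a van der Waals gas the second virial coefficient B₂ = b − a/(RT) vanishes at T_B = a/(Rb).
T_B = 2.26/(0.08314×0.0429) = 2.26/0.0035667 = 633.6 K

T_B ≈ 633.6 K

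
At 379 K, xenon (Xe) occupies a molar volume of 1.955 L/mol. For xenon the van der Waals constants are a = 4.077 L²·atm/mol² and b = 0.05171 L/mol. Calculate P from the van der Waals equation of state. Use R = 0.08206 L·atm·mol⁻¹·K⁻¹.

P ≈ 15.27 atm

P = RT/(V_m − b) − a/V_m²
RT/(V_m − b) = (0.08206)(379)/(1.955 − 0.05171) = 31.101/1.9033 = 16.341 atm
a/V_m² = 4.077/(1.955)² = 1.0667 atm
P = 16.341 − 1.0667 = 15.27 atm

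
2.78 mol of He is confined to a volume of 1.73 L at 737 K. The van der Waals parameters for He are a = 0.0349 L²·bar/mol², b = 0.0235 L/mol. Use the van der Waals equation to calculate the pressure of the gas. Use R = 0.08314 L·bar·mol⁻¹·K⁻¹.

P = nRT/(V − nb) − a n²/V²
nRT/(V − nb) = (2.78)(0.08314)(737)/(1.73 − 2.78×0.0235) = 170.34/1.6647 = 102.32 bar
a n²/V² = (0.0349)(2.78)²/(1.73)² = 0.090120 bar
P = 102.32 − 0.090120 = 102.2 bar

P ≈ 102.2 bar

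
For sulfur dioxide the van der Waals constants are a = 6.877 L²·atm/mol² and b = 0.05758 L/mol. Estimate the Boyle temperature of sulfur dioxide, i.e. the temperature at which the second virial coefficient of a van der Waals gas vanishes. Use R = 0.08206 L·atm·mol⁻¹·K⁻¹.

For a van der Waals gas the second virial coefficient B₂ = b − a/(RT) vanishes at T_B = a/(Rb).
T_B = 6.877/(0.08206×0.05758) = 6.877/0.0047250 = 1455 K

T_B ≈ 1455 K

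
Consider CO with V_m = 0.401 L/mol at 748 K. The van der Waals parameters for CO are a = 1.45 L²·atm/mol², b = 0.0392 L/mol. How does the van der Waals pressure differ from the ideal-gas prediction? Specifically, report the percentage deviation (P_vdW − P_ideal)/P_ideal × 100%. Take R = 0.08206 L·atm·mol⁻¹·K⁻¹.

4.94 %

Ideal: P_ideal = RT/V_m = (0.08206)(748)/0.401 = 153.070 atm
vdW: P = RT/(V_m − b) − a/V_m² = 61.3809/0.361800 − 1.45/0.160801 = 169.654 − 9.01736 = 160.637 atm
% deviation = (160.637 − 153.070)/153.070 × 100% = 4.94%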